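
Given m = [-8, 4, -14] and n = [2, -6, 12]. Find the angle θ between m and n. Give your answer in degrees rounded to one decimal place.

157.4

m · n = (-8)·2 + 4·(-6) + (-14)·12 = -16 - 24 - 168 = -208
|m|² = 64 + 16 + 196 = 276,  |m| = √276 ≈ 16.613248
|n|² = 4 + 36 + 144 = 184,  |n| = √184 ≈ 13.564660
cos θ = -208 / (16.613248 · 13.564660) ≈ -0.92300
θ = arccos(-0.92300) ≈ 157.4°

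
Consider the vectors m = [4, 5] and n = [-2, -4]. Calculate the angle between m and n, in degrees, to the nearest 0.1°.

m · n = 4·(-2) + 5·(-4) = -8 - 20 = -28
|m|² = 16 + 25 = 41,  |m| = √41 ≈ 6.403124
|n|² = 4 + 16 = 20,  |n| = √20 ≈ 4.472136
cos θ = -28 / (6.403124 · 4.472136) ≈ -0.97780
θ = arccos(-0.97780) ≈ 167.9°

167.9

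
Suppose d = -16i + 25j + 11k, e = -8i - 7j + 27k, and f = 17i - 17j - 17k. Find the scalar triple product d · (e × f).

e × f:
i: (-7)·(-17) - 27·(-17) = 119 - (-459) = 578
j: 27·17 - (-8)·(-17) = 459 - 136 = 323
k: (-8)·(-17) - (-7)·17 = 136 - (-119) = 255
e × f = (578, 323, 255)
d · (e × f) = (-16)·578 + 25·323 + 11·255 = -9248 + 8075 + 2805 = 1632

1632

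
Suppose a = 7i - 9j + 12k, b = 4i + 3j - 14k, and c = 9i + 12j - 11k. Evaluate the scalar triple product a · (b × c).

b × c:
i: 3·(-11) - (-14)·12 = -33 - (-168) = 135
j: (-14)·9 - 4·(-11) = -126 - (-44) = -82
k: 4·12 - 3·9 = 48 - 27 = 21
b × c = (135, -82, 21)
a · (b × c) = 7·135 + (-9)·(-82) + 12·21 = 945 + 738 + 252 = 1935

1935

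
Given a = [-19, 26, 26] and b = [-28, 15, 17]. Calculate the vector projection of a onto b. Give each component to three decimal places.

(-29.424, 15.763, 17.864)

a · b = (-19)·(-28) + 26·15 + 26·17 = 532 + 390 + 442 = 1364
|b|² = 784 + 225 + 289 = 1298
proj_b a = (1364/1298) · (-28, 15, 17) ≈ (-29.424, 15.763, 17.864)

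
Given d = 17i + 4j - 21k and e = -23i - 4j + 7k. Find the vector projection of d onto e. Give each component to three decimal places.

d · e = 17·(-23) + 4·(-4) + (-21)·7 = -391 - 16 - 147 = -554
|e|² = 529 + 16 + 49 = 594
proj_e d = (-554/594) · (-23, -4, 7) ≈ (21.451, 3.731, -6.529)

(21.451, 3.731, -6.529)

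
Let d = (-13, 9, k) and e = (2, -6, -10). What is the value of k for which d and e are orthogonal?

-8

d · e = (-13)·2 + 9·(-6) + k·(-10) = -80 - 10k
Set equal to 0: -10k = 80, so k = -8.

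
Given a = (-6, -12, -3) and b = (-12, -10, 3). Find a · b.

183

a · b = (-6)·(-12) + (-12)·(-10) + (-3)·3 = 72 + 120 - 9 = 183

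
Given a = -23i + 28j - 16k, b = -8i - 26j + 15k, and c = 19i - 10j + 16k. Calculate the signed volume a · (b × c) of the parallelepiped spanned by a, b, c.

8498

b × c:
i: (-26)·16 - 15·(-10) = -416 - (-150) = -266
j: 15·19 - (-8)·16 = 285 - (-128) = 413
k: (-8)·(-10) - (-26)·19 = 80 - (-494) = 574
b × c = (-266, 413, 574)
a · (b × c) = (-23)·(-266) + 28·413 + (-16)·574 = 6118 + 11564 - 9184 = 8498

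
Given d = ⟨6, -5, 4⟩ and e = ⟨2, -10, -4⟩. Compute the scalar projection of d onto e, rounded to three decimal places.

d · e = 6·2 + (-5)·(-10) + 4·(-4) = 12 + 50 - 16 = 46
|e| = √(4 + 100 + 16) = √120 ≈ 10.9545
comp_e d = 46 / √120 ≈ 4.199

4.199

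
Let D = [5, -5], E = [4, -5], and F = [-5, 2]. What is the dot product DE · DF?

DE = E − D = (-1, 0)
DF = F − D = (-10, 7)
DE · DF = (-1)·(-10) + 0·7 = 10 + 0 = 10

10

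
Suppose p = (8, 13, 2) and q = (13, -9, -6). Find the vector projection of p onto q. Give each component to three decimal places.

(-1.136, 0.787, 0.524)

p · q = 8·13 + 13·(-9) + 2·(-6) = 104 - 117 - 12 = -25
|q|² = 169 + 81 + 36 = 286
proj_q p = (-25/286) · (13, -9, -6) ≈ (-1.136, 0.787, 0.524)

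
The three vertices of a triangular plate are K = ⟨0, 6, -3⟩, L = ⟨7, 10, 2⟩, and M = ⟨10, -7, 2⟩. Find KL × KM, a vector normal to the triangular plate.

KL = (7, 4, 5)
KM = (10, -13, 5)
i: 4·5 - 5·(-13) = 20 - (-65) = 85
j: 5·10 - 7·5 = 50 - 35 = 15
k: 7·(-13) - 4·10 = -91 - 40 = -131
KL × KM = (85, 15, -131)

(85, 15, -131)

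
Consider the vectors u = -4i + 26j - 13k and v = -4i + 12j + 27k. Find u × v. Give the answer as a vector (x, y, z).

(858, 160, 56)

i: 26·27 - (-13)·12 = 702 - (-156) = 858
j: (-13)·(-4) - (-4)·27 = 52 - (-108) = 160
k: (-4)·12 - 26·(-4) = -48 - (-104) = 56
u × v = (858, 160, 56)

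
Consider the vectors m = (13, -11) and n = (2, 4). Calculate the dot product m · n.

-18

m · n = 13·2 + (-11)·4 = 26 - 44 = -18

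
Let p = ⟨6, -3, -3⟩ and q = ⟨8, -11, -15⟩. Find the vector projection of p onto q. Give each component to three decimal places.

(2.459, -3.380, -4.610)

p · q = 6·8 + (-3)·(-11) + (-3)·(-15) = 48 + 33 + 45 = 126
|q|² = 64 + 121 + 225 = 410
proj_q p = (126/410) · (8, -11, -15) ≈ (2.459, -3.380, -4.610)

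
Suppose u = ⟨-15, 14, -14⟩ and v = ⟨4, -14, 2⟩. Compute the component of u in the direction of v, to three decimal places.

-19.324

u · v = (-15)·4 + 14·(-14) + (-14)·2 = -60 - 196 - 28 = -284
|v| = √(16 + 196 + 4) = √216 ≈ 14.6969
comp_v u = -284 / √216 ≈ -19.324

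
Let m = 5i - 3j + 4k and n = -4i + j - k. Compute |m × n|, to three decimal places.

13.077

i: (-3)·(-1) - 4·1 = 3 - 4 = -1
j: 4·(-4) - 5·(-1) = -16 - (-5) = -11
k: 5·1 - (-3)·(-4) = 5 - 12 = -7
m × n = (-1, -11, -7)
|m × n| = √((-1)² + (-11)² + (-7)²) = √171 ≈ 13.0767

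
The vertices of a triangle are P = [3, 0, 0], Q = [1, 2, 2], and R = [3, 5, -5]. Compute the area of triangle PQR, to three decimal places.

12.247

PQ = (-2, 2, 2),  PR = (0, 5, -5)
i: 2·(-5) - 2·5 = -10 - 10 = -20
j: 2·0 - (-2)·(-5) = 0 - 10 = -10
k: (-2)·5 - 2·0 = -10 - 0 = -10
PQ × PR = (-20, -10, -10)
|PQ × PR| = √600 ≈ 24.4949
area = ½ · 24.4949 ≈ 12.247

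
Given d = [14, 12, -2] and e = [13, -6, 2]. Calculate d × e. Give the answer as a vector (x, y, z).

(12, -54, -240)

i: 12·2 - (-2)·(-6) = 24 - 12 = 12
j: (-2)·13 - 14·2 = -26 - 28 = -54
k: 14·(-6) - 12·13 = -84 - 156 = -240
d × e = (12, -54, -240)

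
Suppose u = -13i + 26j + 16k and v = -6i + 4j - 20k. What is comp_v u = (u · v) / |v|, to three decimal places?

-6.491

u · v = (-13)·(-6) + 26·4 + 16·(-20) = 78 + 104 - 320 = -138
|v| = √(36 + 16 + 400) = √452 ≈ 21.2603
comp_v u = -138 / √452 ≈ -6.491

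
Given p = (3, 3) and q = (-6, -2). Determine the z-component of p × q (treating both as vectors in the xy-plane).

3·(-2) - 3·(-6) = -6 - (-18) = 12

12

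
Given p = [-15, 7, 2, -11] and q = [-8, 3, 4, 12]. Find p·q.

17

p · q = (-15)·(-8) + 7·3 + 2·4 + (-11)·12 = 120 + 21 + 8 - 132 = 17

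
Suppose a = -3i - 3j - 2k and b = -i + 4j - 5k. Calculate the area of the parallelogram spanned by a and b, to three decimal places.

i: (-3)·(-5) - (-2)·4 = 15 - (-8) = 23
j: (-2)·(-1) - (-3)·(-5) = 2 - 15 = -13
k: (-3)·4 - (-3)·(-1) = -12 - 3 = -15
a × b = (23, -13, -15)
|a × b| = √(23² + (-13)² + (-15)²) = √923 ≈ 30.3809

30.381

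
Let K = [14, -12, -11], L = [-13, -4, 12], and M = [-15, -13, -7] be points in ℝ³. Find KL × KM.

(55, -559, 259)

KL = (-27, 8, 23)
KM = (-29, -1, 4)
i: 8·4 - 23·(-1) = 32 - (-23) = 55
j: 23·(-29) - (-27)·4 = -667 - (-108) = -559
k: (-27)·(-1) - 8·(-29) = 27 - (-232) = 259
KL × KM = (55, -559, 259)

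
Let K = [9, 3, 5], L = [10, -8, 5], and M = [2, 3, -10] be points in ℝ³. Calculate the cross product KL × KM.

(165, 15, -77)

KL = (1, -11, 0)
KM = (-7, 0, -15)
i: (-11)·(-15) - 0·0 = 165 - 0 = 165
j: 0·(-7) - 1·(-15) = 0 - (-15) = 15
k: 1·0 - (-11)·(-7) = 0 - 77 = -77
KL × KM = (165, 15, -77)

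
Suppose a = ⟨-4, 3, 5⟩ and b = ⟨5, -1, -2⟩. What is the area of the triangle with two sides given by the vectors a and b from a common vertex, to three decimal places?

10.137

i: 3·(-2) - 5·(-1) = -6 - (-5) = -1
j: 5·5 - (-4)·(-2) = 25 - 8 = 17
k: (-4)·(-1) - 3·5 = 4 - 15 = -11
a × b = (-1, 17, -11)
|a × b| = √((-1)² + 17² + (-11)²) = √411 ≈ 20.2731
area = ½ · 20.2731 ≈ 10.137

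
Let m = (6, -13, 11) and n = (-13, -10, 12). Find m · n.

184

m · n = 6·(-13) + (-13)·(-10) + 11·12 = -78 + 130 + 132 = 184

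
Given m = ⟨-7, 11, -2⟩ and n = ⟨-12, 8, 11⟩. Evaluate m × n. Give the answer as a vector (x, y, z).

i: 11·11 - (-2)·8 = 121 - (-16) = 137
j: (-2)·(-12) - (-7)·11 = 24 - (-77) = 101
k: (-7)·8 - 11·(-12) = -56 - (-132) = 76
m × n = (137, 101, 76)

(137, 101, 76)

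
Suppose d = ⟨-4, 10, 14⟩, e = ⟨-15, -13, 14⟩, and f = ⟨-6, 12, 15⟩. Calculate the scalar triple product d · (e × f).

e × f:
i: (-13)·15 - 14·12 = -195 - 168 = -363
j: 14·(-6) - (-15)·15 = -84 - (-225) = 141
k: (-15)·12 - (-13)·(-6) = -180 - 78 = -258
e × f = (-363, 141, -258)
d · (e × f) = (-4)·(-363) + 10·141 + 14·(-258) = 1452 + 1410 - 3612 = -750

-750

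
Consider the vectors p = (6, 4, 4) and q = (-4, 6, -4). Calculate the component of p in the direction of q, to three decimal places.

-1.940

p · q = 6·(-4) + 4·6 + 4·(-4) = -24 + 24 - 16 = -16
|q| = √(16 + 36 + 16) = √68 ≈ 8.2462
comp_q p = -16 / √68 ≈ -1.940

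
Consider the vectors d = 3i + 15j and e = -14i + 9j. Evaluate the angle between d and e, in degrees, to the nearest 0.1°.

68.6

d · e = 3·(-14) + 15·9 = -42 + 135 = 93
|d|² = 9 + 225 = 234,  |d| = √234 ≈ 15.297059
|e|² = 196 + 81 = 277,  |e| = √277 ≈ 16.643317
cos θ = 93 / (15.297059 · 16.643317) ≈ 0.36529
θ = arccos(0.36529) ≈ 68.6°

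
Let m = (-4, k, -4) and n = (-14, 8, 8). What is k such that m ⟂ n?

-3

m · n = (-4)·(-14) + k·8 + (-4)·8 = 24 + 8k
Set equal to 0: 8k = -24, so k = -3.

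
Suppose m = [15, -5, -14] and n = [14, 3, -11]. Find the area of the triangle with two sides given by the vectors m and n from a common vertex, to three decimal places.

i: (-5)·(-11) - (-14)·3 = 55 - (-42) = 97
j: (-14)·14 - 15·(-11) = -196 - (-165) = -31
k: 15·3 - (-5)·14 = 45 - (-70) = 115
m × n = (97, -31, 115)
|m × n| = √(97² + (-31)² + 115²) = √23595 ≈ 153.6066
area = ½ · 153.6066 ≈ 76.803

76.803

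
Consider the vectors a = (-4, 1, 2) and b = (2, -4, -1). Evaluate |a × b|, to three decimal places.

15.652

i: 1·(-1) - 2·(-4) = -1 - (-8) = 7
j: 2·2 - (-4)·(-1) = 4 - 4 = 0
k: (-4)·(-4) - 1·2 = 16 - 2 = 14
a × b = (7, 0, 14)
|a × b| = √(7² + 0² + 14²) = √245 ≈ 15.6525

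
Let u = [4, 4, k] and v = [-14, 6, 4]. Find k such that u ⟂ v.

u · v = 4·(-14) + 4·6 + k·4 = -32 + 4k
Set equal to 0: 4k = 32, so k = 8.

8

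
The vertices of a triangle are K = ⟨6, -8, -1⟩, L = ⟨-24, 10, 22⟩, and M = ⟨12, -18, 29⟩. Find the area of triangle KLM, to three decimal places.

KL = (-30, 18, 23),  KM = (6, -10, 30)
i: 18·30 - 23·(-10) = 540 - (-230) = 770
j: 23·6 - (-30)·30 = 138 - (-900) = 1038
k: (-30)·(-10) - 18·6 = 300 - 108 = 192
KL × KM = (770, 1038, 192)
|KL × KM| = √1707208 ≈ 1306.6017
area = ½ · 1306.6017 ≈ 653.301

653.301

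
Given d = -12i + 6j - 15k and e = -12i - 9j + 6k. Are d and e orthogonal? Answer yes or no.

yes

d · e = (-12)·(-12) + 6·(-9) + (-15)·6 = 144 - 54 - 90 = 0
Zero, so the vectors are orthogonal.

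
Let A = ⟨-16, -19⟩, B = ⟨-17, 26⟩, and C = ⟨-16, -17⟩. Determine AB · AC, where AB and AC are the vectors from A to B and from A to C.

90

AB = B − A = (-1, 45)
AC = C − A = (0, 2)
AB · AC = (-1)·0 + 45·2 = 0 + 90 = 90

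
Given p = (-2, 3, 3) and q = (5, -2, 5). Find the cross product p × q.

(21, 25, -11)

i: 3·5 - 3·(-2) = 15 - (-6) = 21
j: 3·5 - (-2)·5 = 15 - (-10) = 25
k: (-2)·(-2) - 3·5 = 4 - 15 = -11
p × q = (21, 25, -11)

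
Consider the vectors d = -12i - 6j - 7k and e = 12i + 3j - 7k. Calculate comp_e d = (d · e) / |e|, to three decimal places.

-7.951

d · e = (-12)·12 + (-6)·3 + (-7)·(-7) = -144 - 18 + 49 = -113
|e| = √(144 + 9 + 49) = √202 ≈ 14.2127
comp_e d = -113 / √202 ≈ -7.951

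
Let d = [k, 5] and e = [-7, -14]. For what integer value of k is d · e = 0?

d · e = k·(-7) + 5·(-14) = -70 - 7k
Set equal to 0: -7k = 70, so k = -10.

-10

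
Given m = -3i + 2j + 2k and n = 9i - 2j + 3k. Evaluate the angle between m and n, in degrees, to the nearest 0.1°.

128.7

m · n = (-3)·9 + 2·(-2) + 2·3 = -27 - 4 + 6 = -25
|m|² = 9 + 4 + 4 = 17,  |m| = √17 ≈ 4.123106
|n|² = 81 + 4 + 9 = 94,  |n| = √94 ≈ 9.695360
cos θ = -25 / (4.123106 · 9.695360) ≈ -0.62539
θ = arccos(-0.62539) ≈ 128.7°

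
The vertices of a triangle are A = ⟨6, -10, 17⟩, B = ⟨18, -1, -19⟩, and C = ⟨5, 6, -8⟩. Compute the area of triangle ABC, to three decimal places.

AB = (12, 9, -36),  AC = (-1, 16, -25)
i: 9·(-25) - (-36)·16 = -225 - (-576) = 351
j: (-36)·(-1) - 12·(-25) = 36 - (-300) = 336
k: 12·16 - 9·(-1) = 192 - (-9) = 201
AB × AC = (351, 336, 201)
|AB × AC| = √276498 ≈ 525.8308
area = ½ · 525.8308 ≈ 262.915

262.915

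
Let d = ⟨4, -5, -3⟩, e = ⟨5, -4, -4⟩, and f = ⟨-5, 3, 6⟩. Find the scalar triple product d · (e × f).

17

e × f:
i: (-4)·6 - (-4)·3 = -24 - (-12) = -12
j: (-4)·(-5) - 5·6 = 20 - 30 = -10
k: 5·3 - (-4)·(-5) = 15 - 20 = -5
e × f = (-12, -10, -5)
d · (e × f) = 4·(-12) + (-5)·(-10) + (-3)·(-5) = -48 + 50 + 15 = 17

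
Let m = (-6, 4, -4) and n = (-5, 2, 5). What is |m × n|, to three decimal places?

57.862

i: 4·5 - (-4)·2 = 20 - (-8) = 28
j: (-4)·(-5) - (-6)·5 = 20 - (-30) = 50
k: (-6)·2 - 4·(-5) = -12 - (-20) = 8
m × n = (28, 50, 8)
|m × n| = √(28² + 50² + 8²) = √3348 ≈ 57.8619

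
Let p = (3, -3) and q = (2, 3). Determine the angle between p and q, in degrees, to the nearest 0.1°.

p · q = 3·2 + (-3)·3 = 6 - 9 = -3
|p|² = 9 + 9 = 18,  |p| = √18 ≈ 4.242641
|q|² = 4 + 9 = 13,  |q| = √13 ≈ 3.605551
cos θ = -3 / (4.242641 · 3.605551) ≈ -0.19612
θ = arccos(-0.19612) ≈ 101.3°

101.3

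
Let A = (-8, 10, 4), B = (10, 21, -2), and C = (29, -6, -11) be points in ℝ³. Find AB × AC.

AB = (18, 11, -6)
AC = (37, -16, -15)
i: 11·(-15) - (-6)·(-16) = -165 - 96 = -261
j: (-6)·37 - 18·(-15) = -222 - (-270) = 48
k: 18·(-16) - 11·37 = -288 - 407 = -695
AB × AC = (-261, 48, -695)

(-261, 48, -695)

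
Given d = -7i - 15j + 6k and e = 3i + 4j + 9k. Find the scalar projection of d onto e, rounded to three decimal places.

d · e = (-7)·3 + (-15)·4 + 6·9 = -21 - 60 + 54 = -27
|e| = √(9 + 16 + 81) = √106 ≈ 10.2956
comp_e d = -27 / √106 ≈ -2.622

-2.622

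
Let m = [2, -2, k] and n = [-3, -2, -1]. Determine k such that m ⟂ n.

-2

m · n = 2·(-3) + (-2)·(-2) + k·(-1) = -2 - 1k
Set equal to 0: -1k = 2, so k = -2.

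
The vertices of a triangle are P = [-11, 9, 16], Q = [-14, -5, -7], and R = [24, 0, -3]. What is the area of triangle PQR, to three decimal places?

503.442

PQ = (-3, -14, -23),  PR = (35, -9, -19)
i: (-14)·(-19) - (-23)·(-9) = 266 - 207 = 59
j: (-23)·35 - (-3)·(-19) = -805 - 57 = -862
k: (-3)·(-9) - (-14)·35 = 27 - (-490) = 517
PQ × PR = (59, -862, 517)
|PQ × PR| = √1013814 ≈ 1006.8833
area = ½ · 1006.8833 ≈ 503.442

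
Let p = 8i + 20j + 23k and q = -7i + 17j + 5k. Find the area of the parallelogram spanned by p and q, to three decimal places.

i: 20·5 - 23·17 = 100 - 391 = -291
j: 23·(-7) - 8·5 = -161 - 40 = -201
k: 8·17 - 20·(-7) = 136 - (-140) = 276
p × q = (-291, -201, 276)
|p × q| = √((-291)² + (-201)² + 276²) = √201258 ≈ 448.6179

448.618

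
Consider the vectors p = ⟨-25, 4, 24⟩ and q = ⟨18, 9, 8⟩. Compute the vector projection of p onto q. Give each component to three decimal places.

p · q = (-25)·18 + 4·9 + 24·8 = -450 + 36 + 192 = -222
|q|² = 324 + 81 + 64 = 469
proj_q p = (-222/469) · (18, 9, 8) ≈ (-8.520, -4.260, -3.787)

(-8.520, -4.260, -3.787)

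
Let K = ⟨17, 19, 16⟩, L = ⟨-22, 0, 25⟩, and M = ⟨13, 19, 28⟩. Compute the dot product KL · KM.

264

KL = L − K = (-39, -19, 9)
KM = M − K = (-4, 0, 12)
KL · KM = (-39)·(-4) + (-19)·0 + 9·12 = 156 + 0 + 108 = 264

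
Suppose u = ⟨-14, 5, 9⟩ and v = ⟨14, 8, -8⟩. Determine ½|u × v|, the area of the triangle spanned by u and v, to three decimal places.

i: 5·(-8) - 9·8 = -40 - 72 = -112
j: 9·14 - (-14)·(-8) = 126 - 112 = 14
k: (-14)·8 - 5·14 = -112 - 70 = -182
u × v = (-112, 14, -182)
|u × v| = √((-112)² + 14² + (-182)²) = √45864 ≈ 214.1588
area = ½ · 214.1588 ≈ 107.079

107.079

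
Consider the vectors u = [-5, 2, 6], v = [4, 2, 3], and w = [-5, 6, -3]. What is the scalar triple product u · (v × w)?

318

v × w:
i: 2·(-3) - 3·6 = -6 - 18 = -24
j: 3·(-5) - 4·(-3) = -15 - (-12) = -3
k: 4·6 - 2·(-5) = 24 - (-10) = 34
v × w = (-24, -3, 34)
u · (v × w) = (-5)·(-24) + 2·(-3) + 6·34 = 120 - 6 + 204 = 318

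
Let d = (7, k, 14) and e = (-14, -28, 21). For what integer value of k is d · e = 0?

d · e = 7·(-14) + k·(-28) + 14·21 = 196 - 28k
Set equal to 0: -28k = -196, so k = 7.

7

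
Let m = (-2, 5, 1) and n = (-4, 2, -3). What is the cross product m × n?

i: 5·(-3) - 1·2 = -15 - 2 = -17
j: 1·(-4) - (-2)·(-3) = -4 - 6 = -10
k: (-2)·2 - 5·(-4) = -4 - (-20) = 16
m × n = (-17, -10, 16)

(-17, -10, 16)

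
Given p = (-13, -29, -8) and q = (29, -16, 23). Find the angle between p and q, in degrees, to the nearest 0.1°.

p · q = (-13)·29 + (-29)·(-16) + (-8)·23 = -377 + 464 - 184 = -97
|p|² = 169 + 841 + 64 = 1074,  |p| = √1074 ≈ 32.771939
|q|² = 841 + 256 + 529 = 1626,  |q| = √1626 ≈ 40.323690
cos θ = -97 / (32.771939 · 40.323690) ≈ -0.07340
θ = arccos(-0.07340) ≈ 94.2°

94.2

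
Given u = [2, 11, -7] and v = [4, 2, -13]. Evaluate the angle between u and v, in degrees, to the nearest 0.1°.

48.1

u · v = 2·4 + 11·2 + (-7)·(-13) = 8 + 22 + 91 = 121
|u|² = 4 + 121 + 49 = 174,  |u| = √174 ≈ 13.190906
|v|² = 16 + 4 + 169 = 189,  |v| = √189 ≈ 13.747727
cos θ = 121 / (13.190906 · 13.747727) ≈ 0.66724
θ = arccos(0.66724) ≈ 48.1°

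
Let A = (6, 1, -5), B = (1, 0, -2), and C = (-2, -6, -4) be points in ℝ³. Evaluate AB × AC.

(20, -19, 27)

AB = (-5, -1, 3)
AC = (-8, -7, 1)
i: (-1)·1 - 3·(-7) = -1 - (-21) = 20
j: 3·(-8) - (-5)·1 = -24 - (-5) = -19
k: (-5)·(-7) - (-1)·(-8) = 35 - 8 = 27
AB × AC = (20, -19, 27)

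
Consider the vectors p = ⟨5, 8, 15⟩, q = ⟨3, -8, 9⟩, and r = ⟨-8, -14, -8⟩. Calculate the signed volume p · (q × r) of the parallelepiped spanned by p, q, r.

q × r:
i: (-8)·(-8) - 9·(-14) = 64 - (-126) = 190
j: 9·(-8) - 3·(-8) = -72 - (-24) = -48
k: 3·(-14) - (-8)·(-8) = -42 - 64 = -106
q × r = (190, -48, -106)
p · (q × r) = 5·190 + 8·(-48) + 15·(-106) = 950 - 384 - 1590 = -1024

-1024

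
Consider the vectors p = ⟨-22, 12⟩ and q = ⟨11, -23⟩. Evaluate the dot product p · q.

p · q = (-22)·11 + 12·(-23) = -242 - 276 = -518

-518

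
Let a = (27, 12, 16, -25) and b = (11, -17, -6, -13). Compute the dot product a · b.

322

a · b = 27·11 + 12·(-17) + 16·(-6) + (-25)·(-13) = 297 - 204 - 96 + 325 = 322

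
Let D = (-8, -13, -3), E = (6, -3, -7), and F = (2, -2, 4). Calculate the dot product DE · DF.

DE = E − D = (14, 10, -4)
DF = F − D = (10, 11, 7)
DE · DF = 14·10 + 10·11 + (-4)·7 = 140 + 110 - 28 = 222

222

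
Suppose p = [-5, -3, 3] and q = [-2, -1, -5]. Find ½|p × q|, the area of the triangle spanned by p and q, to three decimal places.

i: (-3)·(-5) - 3·(-1) = 15 - (-3) = 18
j: 3·(-2) - (-5)·(-5) = -6 - 25 = -31
k: (-5)·(-1) - (-3)·(-2) = 5 - 6 = -1
p × q = (18, -31, -1)
|p × q| = √(18² + (-31)² + (-1)²) = √1286 ≈ 35.8608
area = ½ · 35.8608 ≈ 17.930

17.930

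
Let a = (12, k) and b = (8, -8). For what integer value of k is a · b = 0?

a · b = 12·8 + k·(-8) = 96 - 8k
Set equal to 0: -8k = -96, so k = 12.

12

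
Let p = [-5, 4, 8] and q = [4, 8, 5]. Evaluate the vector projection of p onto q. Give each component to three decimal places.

p · q = (-5)·4 + 4·8 + 8·5 = -20 + 32 + 40 = 52
|q|² = 16 + 64 + 25 = 105
proj_q p = (52/105) · (4, 8, 5) ≈ (1.981, 3.962, 2.476)

(1.981, 3.962, 2.476)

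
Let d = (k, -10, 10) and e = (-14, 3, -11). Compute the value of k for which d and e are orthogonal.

-10

d · e = k·(-14) + (-10)·3 + 10·(-11) = -140 - 14k
Set equal to 0: -14k = 140, so k = -10.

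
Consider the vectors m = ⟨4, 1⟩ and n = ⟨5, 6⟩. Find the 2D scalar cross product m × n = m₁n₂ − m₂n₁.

4·6 - 1·5 = 24 - 5 = 19

19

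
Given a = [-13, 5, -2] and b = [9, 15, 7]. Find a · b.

a · b = (-13)·9 + 5·15 + (-2)·7 = -117 + 75 - 14 = -56

-56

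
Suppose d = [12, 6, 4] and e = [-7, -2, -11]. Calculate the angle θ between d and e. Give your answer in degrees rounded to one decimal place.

d · e = 12·(-7) + 6·(-2) + 4·(-11) = -84 - 12 - 44 = -140
|d|² = 144 + 36 + 16 = 196,  |d| = √196 ≈ 14.000000
|e|² = 49 + 4 + 121 = 174,  |e| = √174 ≈ 13.190906
cos θ = -140 / (14.000000 · 13.190906) ≈ -0.75810
θ = arccos(-0.75810) ≈ 139.3°

139.3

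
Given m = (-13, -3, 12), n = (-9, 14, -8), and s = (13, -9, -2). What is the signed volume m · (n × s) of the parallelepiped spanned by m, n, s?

454

n × s:
i: 14·(-2) - (-8)·(-9) = -28 - 72 = -100
j: (-8)·13 - (-9)·(-2) = -104 - 18 = -122
k: (-9)·(-9) - 14·13 = 81 - 182 = -101
n × s = (-100, -122, -101)
m · (n × s) = (-13)·(-100) + (-3)·(-122) + 12·(-101) = 1300 + 366 - 1212 = 454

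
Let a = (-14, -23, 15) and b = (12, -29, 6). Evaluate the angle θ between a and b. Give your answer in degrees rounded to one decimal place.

53.3

a · b = (-14)·12 + (-23)·(-29) + 15·6 = -168 + 667 + 90 = 589
|a|² = 196 + 529 + 225 = 950,  |a| = √950 ≈ 30.822070
|b|² = 144 + 841 + 36 = 1021,  |b| = √1021 ≈ 31.953091
cos θ = 589 / (30.822070 · 31.953091) ≈ 0.59805
θ = arccos(0.59805) ≈ 53.3°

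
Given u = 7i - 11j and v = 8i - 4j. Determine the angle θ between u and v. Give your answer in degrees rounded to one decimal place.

31.0

u · v = 7·8 + (-11)·(-4) = 56 + 44 = 100
|u|² = 49 + 121 = 170,  |u| = √170 ≈ 13.038405
|v|² = 64 + 16 = 80,  |v| = √80 ≈ 8.944272
cos θ = 100 / (13.038405 · 8.944272) ≈ 0.85749
θ = arccos(0.85749) ≈ 31.0°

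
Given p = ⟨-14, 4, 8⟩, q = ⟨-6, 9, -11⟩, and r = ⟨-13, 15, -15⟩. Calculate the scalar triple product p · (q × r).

q × r:
i: 9·(-15) - (-11)·15 = -135 - (-165) = 30
j: (-11)·(-13) - (-6)·(-15) = 143 - 90 = 53
k: (-6)·15 - 9·(-13) = -90 - (-117) = 27
q × r = (30, 53, 27)
p · (q × r) = (-14)·30 + 4·53 + 8·27 = -420 + 212 + 216 = 8

8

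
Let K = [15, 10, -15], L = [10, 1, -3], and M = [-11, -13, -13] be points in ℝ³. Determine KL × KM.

KL = (-5, -9, 12)
KM = (-26, -23, 2)
i: (-9)·2 - 12·(-23) = -18 - (-276) = 258
j: 12·(-26) - (-5)·2 = -312 - (-10) = -302
k: (-5)·(-23) - (-9)·(-26) = 115 - 234 = -119
KL × KM = (258, -302, -119)

(258, -302, -119)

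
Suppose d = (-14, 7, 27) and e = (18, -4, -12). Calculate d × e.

i: 7·(-12) - 27·(-4) = -84 - (-108) = 24
j: 27·18 - (-14)·(-12) = 486 - 168 = 318
k: (-14)·(-4) - 7·18 = 56 - 126 = -70
d × e = (24, 318, -70)

(24, 318, -70)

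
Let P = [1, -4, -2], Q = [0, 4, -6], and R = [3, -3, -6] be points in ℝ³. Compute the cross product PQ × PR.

PQ = (-1, 8, -4)
PR = (2, 1, -4)
i: 8·(-4) - (-4)·1 = -32 - (-4) = -28
j: (-4)·2 - (-1)·(-4) = -8 - 4 = -12
k: (-1)·1 - 8·2 = -1 - 16 = -17
PQ × PR = (-28, -12, -17)

(-28, -12, -17)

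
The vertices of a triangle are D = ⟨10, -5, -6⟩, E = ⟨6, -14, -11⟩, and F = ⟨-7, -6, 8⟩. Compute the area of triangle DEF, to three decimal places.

DE = (-4, -9, -5),  DF = (-17, -1, 14)
i: (-9)·14 - (-5)·(-1) = -126 - 5 = -131
j: (-5)·(-17) - (-4)·14 = 85 - (-56) = 141
k: (-4)·(-1) - (-9)·(-17) = 4 - 153 = -149
DE × DF = (-131, 141, -149)
|DE × DF| = √59243 ≈ 243.3988
area = ½ · 243.3988 ≈ 121.699

121.699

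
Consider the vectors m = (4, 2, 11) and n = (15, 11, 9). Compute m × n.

i: 2·9 - 11·11 = 18 - 121 = -103
j: 11·15 - 4·9 = 165 - 36 = 129
k: 4·11 - 2·15 = 44 - 30 = 14
m × n = (-103, 129, 14)

(-103, 129, 14)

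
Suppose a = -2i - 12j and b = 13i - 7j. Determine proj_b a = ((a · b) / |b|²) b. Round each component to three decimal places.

a · b = (-2)·13 + (-12)·(-7) = -26 + 84 = 58
|b|² = 169 + 49 = 218
proj_b a = (58/218) · (13, -7) ≈ (3.459, -1.862)

(3.459, -1.862)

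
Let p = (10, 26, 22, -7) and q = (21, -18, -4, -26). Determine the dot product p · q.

p · q = 10·21 + 26·(-18) + 22·(-4) + (-7)·(-26) = 210 - 468 - 88 + 182 = -164

-164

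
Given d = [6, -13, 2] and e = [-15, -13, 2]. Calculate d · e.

83

d · e = 6·(-15) + (-13)·(-13) + 2·2 = -90 + 169 + 4 = 83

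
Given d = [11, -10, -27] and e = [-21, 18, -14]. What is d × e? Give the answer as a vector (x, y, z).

(626, 721, -12)

i: (-10)·(-14) - (-27)·18 = 140 - (-486) = 626
j: (-27)·(-21) - 11·(-14) = 567 - (-154) = 721
k: 11·18 - (-10)·(-21) = 198 - 210 = -12
d × e = (626, 721, -12)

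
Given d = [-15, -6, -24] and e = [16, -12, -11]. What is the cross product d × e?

i: (-6)·(-11) - (-24)·(-12) = 66 - 288 = -222
j: (-24)·16 - (-15)·(-11) = -384 - 165 = -549
k: (-15)·(-12) - (-6)·16 = 180 - (-96) = 276
d × e = (-222, -549, 276)

(-222, -549, 276)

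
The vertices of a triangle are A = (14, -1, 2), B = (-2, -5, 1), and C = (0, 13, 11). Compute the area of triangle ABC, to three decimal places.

161.127

AB = (-16, -4, -1),  AC = (-14, 14, 9)
i: (-4)·9 - (-1)·14 = -36 - (-14) = -22
j: (-1)·(-14) - (-16)·9 = 14 - (-144) = 158
k: (-16)·14 - (-4)·(-14) = -224 - 56 = -280
AB × AC = (-22, 158, -280)
|AB × AC| = √103848 ≈ 322.2546
area = ½ · 322.2546 ≈ 161.127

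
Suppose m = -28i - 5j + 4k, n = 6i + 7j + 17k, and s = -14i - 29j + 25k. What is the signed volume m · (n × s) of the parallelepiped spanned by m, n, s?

n × s:
i: 7·25 - 17·(-29) = 175 - (-493) = 668
j: 17·(-14) - 6·25 = -238 - 150 = -388
k: 6·(-29) - 7·(-14) = -174 - (-98) = -76
n × s = (668, -388, -76)
m · (n × s) = (-28)·668 + (-5)·(-388) + 4·(-76) = -18704 + 1940 - 304 = -17068

-17068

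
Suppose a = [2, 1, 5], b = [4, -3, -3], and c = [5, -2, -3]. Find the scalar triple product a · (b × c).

38

b × c:
i: (-3)·(-3) - (-3)·(-2) = 9 - 6 = 3
j: (-3)·5 - 4·(-3) = -15 - (-12) = -3
k: 4·(-2) - (-3)·5 = -8 - (-15) = 7
b × c = (3, -3, 7)
a · (b × c) = 2·3 + 1·(-3) + 5·7 = 6 - 3 + 35 = 38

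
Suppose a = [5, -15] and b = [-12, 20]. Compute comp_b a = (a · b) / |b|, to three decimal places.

-15.435

a · b = 5·(-12) + (-15)·20 = -60 - 300 = -360
|b| = √(144 + 400) = √544 ≈ 23.3238
comp_b a = -360 / √544 ≈ -15.435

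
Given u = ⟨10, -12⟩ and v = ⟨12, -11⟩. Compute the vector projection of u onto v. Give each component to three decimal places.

u · v = 10·12 + (-12)·(-11) = 120 + 132 = 252
|v|² = 144 + 121 = 265
proj_v u = (252/265) · (12, -11) ≈ (11.411, -10.460)

(11.411, -10.460)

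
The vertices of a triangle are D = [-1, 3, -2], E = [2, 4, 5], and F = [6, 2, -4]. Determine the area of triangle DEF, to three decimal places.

DE = (3, 1, 7),  DF = (7, -1, -2)
i: 1·(-2) - 7·(-1) = -2 - (-7) = 5
j: 7·7 - 3·(-2) = 49 - (-6) = 55
k: 3·(-1) - 1·7 = -3 - 7 = -10
DE × DF = (5, 55, -10)
|DE × DF| = √3150 ≈ 56.1249
area = ½ · 56.1249 ≈ 28.062

28.062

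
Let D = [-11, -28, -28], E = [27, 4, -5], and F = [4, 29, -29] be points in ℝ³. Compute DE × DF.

(-1343, 383, 1686)

DE = (38, 32, 23)
DF = (15, 57, -1)
i: 32·(-1) - 23·57 = -32 - 1311 = -1343
j: 23·15 - 38·(-1) = 345 - (-38) = 383
k: 38·57 - 32·15 = 2166 - 480 = 1686
DE × DF = (-1343, 383, 1686)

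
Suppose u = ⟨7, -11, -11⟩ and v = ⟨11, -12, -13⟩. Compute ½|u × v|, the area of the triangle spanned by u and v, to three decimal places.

i: (-11)·(-13) - (-11)·(-12) = 143 - 132 = 11
j: (-11)·11 - 7·(-13) = -121 - (-91) = -30
k: 7·(-12) - (-11)·11 = -84 - (-121) = 37
u × v = (11, -30, 37)
|u × v| = √(11² + (-30)² + 37²) = √2390 ≈ 48.8876
area = ½ · 48.8876 ≈ 24.444

24.444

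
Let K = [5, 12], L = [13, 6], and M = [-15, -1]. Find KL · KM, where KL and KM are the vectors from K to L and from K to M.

KL = L − K = (8, -6)
KM = M − K = (-20, -13)
KL · KM = 8·(-20) + (-6)·(-13) = -160 + 78 = -82

-82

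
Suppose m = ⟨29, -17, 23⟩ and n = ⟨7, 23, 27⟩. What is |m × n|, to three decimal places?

1407.417

i: (-17)·27 - 23·23 = -459 - 529 = -988
j: 23·7 - 29·27 = 161 - 783 = -622
k: 29·23 - (-17)·7 = 667 - (-119) = 786
m × n = (-988, -622, 786)
|m × n| = √((-988)² + (-622)² + 786²) = √1980824 ≈ 1407.4175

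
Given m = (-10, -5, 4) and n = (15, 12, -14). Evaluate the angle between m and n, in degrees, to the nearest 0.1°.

160.5

m · n = (-10)·15 + (-5)·12 + 4·(-14) = -150 - 60 - 56 = -266
|m|² = 100 + 25 + 16 = 141,  |m| = √141 ≈ 11.874342
|n|² = 225 + 144 + 196 = 565,  |n| = √565 ≈ 23.769729
cos θ = -266 / (11.874342 · 23.769729) ≈ -0.94243
θ = arccos(-0.94243) ≈ 160.5°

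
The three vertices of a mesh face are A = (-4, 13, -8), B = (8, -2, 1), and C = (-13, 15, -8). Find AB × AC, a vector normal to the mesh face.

AB = (12, -15, 9)
AC = (-9, 2, 0)
i: (-15)·0 - 9·2 = 0 - 18 = -18
j: 9·(-9) - 12·0 = -81 - 0 = -81
k: 12·2 - (-15)·(-9) = 24 - 135 = -111
AB × AC = (-18, -81, -111)

(-18, -81, -111)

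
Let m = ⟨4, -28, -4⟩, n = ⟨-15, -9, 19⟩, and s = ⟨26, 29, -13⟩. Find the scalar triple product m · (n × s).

n × s:
i: (-9)·(-13) - 19·29 = 117 - 551 = -434
j: 19·26 - (-15)·(-13) = 494 - 195 = 299
k: (-15)·29 - (-9)·26 = -435 - (-234) = -201
n × s = (-434, 299, -201)
m · (n × s) = 4·(-434) + (-28)·299 + (-4)·(-201) = -1736 - 8372 + 804 = -9304

-9304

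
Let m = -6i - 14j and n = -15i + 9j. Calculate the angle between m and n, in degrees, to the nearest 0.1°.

97.8

m · n = (-6)·(-15) + (-14)·9 = 90 - 126 = -36
|m|² = 36 + 196 = 232,  |m| = √232 ≈ 15.231546
|n|² = 225 + 81 = 306,  |n| = √306 ≈ 17.492856
cos θ = -36 / (15.231546 · 17.492856) ≈ -0.13511
θ = arccos(-0.13511) ≈ 97.8°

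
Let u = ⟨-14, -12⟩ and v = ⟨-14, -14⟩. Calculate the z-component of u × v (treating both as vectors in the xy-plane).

28

(-14)·(-14) - (-12)·(-14) = 196 - 168 = 28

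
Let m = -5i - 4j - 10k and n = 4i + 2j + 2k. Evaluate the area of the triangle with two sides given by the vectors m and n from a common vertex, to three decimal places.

i: (-4)·2 - (-10)·2 = -8 - (-20) = 12
j: (-10)·4 - (-5)·2 = -40 - (-10) = -30
k: (-5)·2 - (-4)·4 = -10 - (-16) = 6
m × n = (12, -30, 6)
|m × n| = √(12² + (-30)² + 6²) = √1080 ≈ 32.8634
area = ½ · 32.8634 ≈ 16.432

16.432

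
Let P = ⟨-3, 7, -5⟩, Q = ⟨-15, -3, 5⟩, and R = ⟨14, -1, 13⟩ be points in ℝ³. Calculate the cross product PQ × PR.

PQ = (-12, -10, 10)
PR = (17, -8, 18)
i: (-10)·18 - 10·(-8) = -180 - (-80) = -100
j: 10·17 - (-12)·18 = 170 - (-216) = 386
k: (-12)·(-8) - (-10)·17 = 96 - (-170) = 266
PQ × PR = (-100, 386, 266)

(-100, 386, 266)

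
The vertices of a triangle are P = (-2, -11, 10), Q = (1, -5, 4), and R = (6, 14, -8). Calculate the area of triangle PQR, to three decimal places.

PQ = (3, 6, -6),  PR = (8, 25, -18)
i: 6·(-18) - (-6)·25 = -108 - (-150) = 42
j: (-6)·8 - 3·(-18) = -48 - (-54) = 6
k: 3·25 - 6·8 = 75 - 48 = 27
PQ × PR = (42, 6, 27)
|PQ × PR| = √2529 ≈ 50.2892
area = ½ · 50.2892 ≈ 25.145

25.145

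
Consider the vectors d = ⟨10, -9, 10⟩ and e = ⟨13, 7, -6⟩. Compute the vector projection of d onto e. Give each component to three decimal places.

(0.358, 0.193, -0.165)

d · e = 10·13 + (-9)·7 + 10·(-6) = 130 - 63 - 60 = 7
|e|² = 169 + 49 + 36 = 254
proj_e d = (7/254) · (13, 7, -6) ≈ (0.358, 0.193, -0.165)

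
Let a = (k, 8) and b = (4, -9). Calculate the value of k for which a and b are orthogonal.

18

a · b = k·4 + 8·(-9) = -72 + 4k
Set equal to 0: 4k = 72, so k = 18.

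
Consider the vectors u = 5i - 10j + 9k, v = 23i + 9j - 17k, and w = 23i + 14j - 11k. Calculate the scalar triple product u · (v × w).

3110

v × w:
i: 9·(-11) - (-17)·14 = -99 - (-238) = 139
j: (-17)·23 - 23·(-11) = -391 - (-253) = -138
k: 23·14 - 9·23 = 322 - 207 = 115
v × w = (139, -138, 115)
u · (v × w) = 5·139 + (-10)·(-138) + 9·115 = 695 + 1380 + 1035 = 3110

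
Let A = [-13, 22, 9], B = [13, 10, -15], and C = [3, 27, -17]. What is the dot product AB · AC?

AB = B − A = (26, -12, -24)
AC = C − A = (16, 5, -26)
AB · AC = 26·16 + (-12)·5 + (-24)·(-26) = 416 - 60 + 624 = 980

980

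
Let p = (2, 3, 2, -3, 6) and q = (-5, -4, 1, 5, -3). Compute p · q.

-53

p · q = 2·(-5) + 3·(-4) + 2·1 + (-3)·5 + 6·(-3) = -10 - 12 + 2 - 15 - 18 = -53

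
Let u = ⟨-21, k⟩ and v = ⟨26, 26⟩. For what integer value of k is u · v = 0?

21

u · v = (-21)·26 + k·26 = -546 + 26k
Set equal to 0: 26k = 546, so k = 21.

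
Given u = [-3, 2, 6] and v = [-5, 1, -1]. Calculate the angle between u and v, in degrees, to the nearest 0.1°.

u · v = (-3)·(-5) + 2·1 + 6·(-1) = 15 + 2 - 6 = 11
|u|² = 9 + 4 + 36 = 49,  |u| = √49 ≈ 7.000000
|v|² = 25 + 1 + 1 = 27,  |v| = √27 ≈ 5.196152
cos θ = 11 / (7.000000 · 5.196152) ≈ 0.30242
θ = arccos(0.30242) ≈ 72.4°

72.4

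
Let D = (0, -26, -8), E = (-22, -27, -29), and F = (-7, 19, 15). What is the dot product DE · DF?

-374

DE = E − D = (-22, -1, -21)
DF = F − D = (-7, 45, 23)
DE · DF = (-22)·(-7) + (-1)·45 + (-21)·23 = 154 - 45 - 483 = -374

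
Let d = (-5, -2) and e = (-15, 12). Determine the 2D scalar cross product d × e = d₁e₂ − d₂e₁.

(-5)·12 - (-2)·(-15) = -60 - 30 = -90

-90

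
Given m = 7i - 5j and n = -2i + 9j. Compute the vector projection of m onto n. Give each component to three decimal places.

(1.388, -6.247)

m · n = 7·(-2) + (-5)·9 = -14 - 45 = -59
|n|² = 4 + 81 = 85
proj_n m = (-59/85) · (-2, 9) ≈ (1.388, -6.247)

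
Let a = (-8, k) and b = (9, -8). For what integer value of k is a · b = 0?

a · b = (-8)·9 + k·(-8) = -72 - 8k
Set equal to 0: -8k = 72, so k = -9.

-9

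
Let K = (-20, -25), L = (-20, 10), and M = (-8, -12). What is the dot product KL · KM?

KL = L − K = (0, 35)
KM = M − K = (12, 13)
KL · KM = 0·12 + 35·13 = 0 + 455 = 455

455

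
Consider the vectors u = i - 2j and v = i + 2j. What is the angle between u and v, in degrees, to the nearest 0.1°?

u · v = 1·1 + (-2)·2 = 1 - 4 = -3
|u|² = 1 + 4 = 5,  |u| = √5 ≈ 2.236068
|v|² = 1 + 4 = 5,  |v| = √5 ≈ 2.236068
cos θ = -3 / (2.236068 · 2.236068) ≈ -0.60000
θ = arccos(-0.60000) ≈ 126.9°

126.9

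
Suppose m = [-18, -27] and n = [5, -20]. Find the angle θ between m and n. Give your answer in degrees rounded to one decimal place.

m · n = (-18)·5 + (-27)·(-20) = -90 + 540 = 450
|m|² = 324 + 729 = 1053,  |m| = √1053 ≈ 32.449961
|n|² = 25 + 400 = 425,  |n| = √425 ≈ 20.615528
cos θ = 450 / (32.449961 · 20.615528) ≈ 0.67267
θ = arccos(0.67267) ≈ 47.7°

47.7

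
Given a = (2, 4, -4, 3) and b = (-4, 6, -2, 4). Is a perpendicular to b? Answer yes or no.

no

a · b = 2·(-4) + 4·6 + (-4)·(-2) + 3·4 = -8 + 24 + 8 + 12 = 36
Nonzero, so the vectors are not orthogonal.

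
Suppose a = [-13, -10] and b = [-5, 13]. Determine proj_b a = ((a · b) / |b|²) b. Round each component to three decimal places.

(1.675, -4.356)

a · b = (-13)·(-5) + (-10)·13 = 65 - 130 = -65
|b|² = 25 + 169 = 194
proj_b a = (-65/194) · (-5, 13) ≈ (1.675, -4.356)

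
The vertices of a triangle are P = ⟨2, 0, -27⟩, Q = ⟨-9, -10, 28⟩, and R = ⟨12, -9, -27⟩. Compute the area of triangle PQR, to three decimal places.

383.121

PQ = (-11, -10, 55),  PR = (10, -9, 0)
i: (-10)·0 - 55·(-9) = 0 - (-495) = 495
j: 55·10 - (-11)·0 = 550 - 0 = 550
k: (-11)·(-9) - (-10)·10 = 99 - (-100) = 199
PQ × PR = (495, 550, 199)
|PQ × PR| = √587126 ≈ 766.2415
area = ½ · 766.2415 ≈ 383.121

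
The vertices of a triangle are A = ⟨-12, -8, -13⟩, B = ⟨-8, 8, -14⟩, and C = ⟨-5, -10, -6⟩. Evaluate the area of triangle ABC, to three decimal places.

AB = (4, 16, -1),  AC = (7, -2, 7)
i: 16·7 - (-1)·(-2) = 112 - 2 = 110
j: (-1)·7 - 4·7 = -7 - 28 = -35
k: 4·(-2) - 16·7 = -8 - 112 = -120
AB × AC = (110, -35, -120)
|AB × AC| = √27725 ≈ 166.5083
area = ½ · 166.5083 ≈ 83.254

83.254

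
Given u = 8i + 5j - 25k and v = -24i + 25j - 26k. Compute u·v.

583

u · v = 8·(-24) + 5·25 + (-25)·(-26) = -192 + 125 + 650 = 583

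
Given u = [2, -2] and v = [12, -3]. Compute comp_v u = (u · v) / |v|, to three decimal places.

2.425

u · v = 2·12 + (-2)·(-3) = 24 + 6 = 30
|v| = √(144 + 9) = √153 ≈ 12.3693
comp_v u = 30 / √153 ≈ 2.425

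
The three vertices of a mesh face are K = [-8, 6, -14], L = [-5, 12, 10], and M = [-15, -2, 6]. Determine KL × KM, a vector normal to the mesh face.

(312, -228, 18)

KL = (3, 6, 24)
KM = (-7, -8, 20)
i: 6·20 - 24·(-8) = 120 - (-192) = 312
j: 24·(-7) - 3·20 = -168 - 60 = -228
k: 3·(-8) - 6·(-7) = -24 - (-42) = 18
KL × KM = (312, -228, 18)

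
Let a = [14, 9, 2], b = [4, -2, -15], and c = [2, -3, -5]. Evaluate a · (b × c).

b × c:
i: (-2)·(-5) - (-15)·(-3) = 10 - 45 = -35
j: (-15)·2 - 4·(-5) = -30 - (-20) = -10
k: 4·(-3) - (-2)·2 = -12 - (-4) = -8
b × c = (-35, -10, -8)
a · (b × c) = 14·(-35) + 9·(-10) + 2·(-8) = -490 - 90 - 16 = -596

-596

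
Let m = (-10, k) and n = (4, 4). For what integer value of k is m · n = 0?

10

m · n = (-10)·4 + k·4 = -40 + 4k
Set equal to 0: 4k = 40, so k = 10.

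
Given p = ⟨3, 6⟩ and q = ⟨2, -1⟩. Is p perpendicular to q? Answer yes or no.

yes

p · q = 3·2 + 6·(-1) = 6 - 6 = 0
Zero, so the vectors are orthogonal.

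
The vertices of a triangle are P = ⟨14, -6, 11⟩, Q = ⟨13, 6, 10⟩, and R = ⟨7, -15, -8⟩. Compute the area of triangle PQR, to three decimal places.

127.438

PQ = (-1, 12, -1),  PR = (-7, -9, -19)
i: 12·(-19) - (-1)·(-9) = -228 - 9 = -237
j: (-1)·(-7) - (-1)·(-19) = 7 - 19 = -12
k: (-1)·(-9) - 12·(-7) = 9 - (-84) = 93
PQ × PR = (-237, -12, 93)
|PQ × PR| = √64962 ≈ 254.8764
area = ½ · 254.8764 ≈ 127.438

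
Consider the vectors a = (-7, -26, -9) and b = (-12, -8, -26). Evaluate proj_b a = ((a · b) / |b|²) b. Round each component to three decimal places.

(-7.140, -4.760, -15.471)

a · b = (-7)·(-12) + (-26)·(-8) + (-9)·(-26) = 84 + 208 + 234 = 526
|b|² = 144 + 64 + 676 = 884
proj_b a = (526/884) · (-12, -8, -26) ≈ (-7.140, -4.760, -15.471)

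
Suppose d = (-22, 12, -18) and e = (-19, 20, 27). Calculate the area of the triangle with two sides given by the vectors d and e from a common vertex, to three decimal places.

i: 12·27 - (-18)·20 = 324 - (-360) = 684
j: (-18)·(-19) - (-22)·27 = 342 - (-594) = 936
k: (-22)·20 - 12·(-19) = -440 - (-228) = -212
d × e = (684, 936, -212)
|d × e| = √(684² + 936² + (-212)²) = √1388896 ≈ 1178.5143
area = ½ · 1178.5143 ≈ 589.257

589.257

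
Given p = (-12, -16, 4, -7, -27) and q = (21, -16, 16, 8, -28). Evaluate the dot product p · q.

768

p · q = (-12)·21 + (-16)·(-16) + 4·16 + (-7)·8 + (-27)·(-28) = -252 + 256 + 64 - 56 + 756 = 768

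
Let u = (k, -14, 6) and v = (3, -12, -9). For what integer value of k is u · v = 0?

-38

u · v = k·3 + (-14)·(-12) + 6·(-9) = 114 + 3k
Set equal to 0: 3k = -114, so k = -38.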